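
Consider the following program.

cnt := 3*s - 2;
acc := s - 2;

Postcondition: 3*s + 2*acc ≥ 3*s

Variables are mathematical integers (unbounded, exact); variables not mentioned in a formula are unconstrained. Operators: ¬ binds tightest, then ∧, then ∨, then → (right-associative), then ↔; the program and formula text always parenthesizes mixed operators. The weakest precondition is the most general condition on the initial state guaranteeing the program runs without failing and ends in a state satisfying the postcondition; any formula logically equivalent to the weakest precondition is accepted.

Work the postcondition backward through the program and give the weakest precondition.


Working backward. After the program, the postcondition 3*s + 2*acc ≥ 3*s must hold; in canonical form it is 2*acc ≥ 0.
Before acc := s - 2: 2*s ≥ 4
Before cnt := 3*s - 2: 2*s ≥ 4
Answer: WP = 2*s ≥ 4


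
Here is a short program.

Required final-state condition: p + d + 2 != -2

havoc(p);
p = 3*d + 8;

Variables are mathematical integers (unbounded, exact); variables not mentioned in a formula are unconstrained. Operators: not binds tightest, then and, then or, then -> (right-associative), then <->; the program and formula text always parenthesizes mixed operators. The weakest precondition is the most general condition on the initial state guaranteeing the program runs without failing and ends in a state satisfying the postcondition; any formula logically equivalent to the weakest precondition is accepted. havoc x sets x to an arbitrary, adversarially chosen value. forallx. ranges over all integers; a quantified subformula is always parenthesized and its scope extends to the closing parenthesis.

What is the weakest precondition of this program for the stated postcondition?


Working backward. After the program, the postcondition p + d + 2 != -2 must hold; in canonical form it is d + p != -4.
Before p := 3*d + 8: 4*d != -12
Before havoc p: 4*d != -12
Answer: WP = 4*d != -12


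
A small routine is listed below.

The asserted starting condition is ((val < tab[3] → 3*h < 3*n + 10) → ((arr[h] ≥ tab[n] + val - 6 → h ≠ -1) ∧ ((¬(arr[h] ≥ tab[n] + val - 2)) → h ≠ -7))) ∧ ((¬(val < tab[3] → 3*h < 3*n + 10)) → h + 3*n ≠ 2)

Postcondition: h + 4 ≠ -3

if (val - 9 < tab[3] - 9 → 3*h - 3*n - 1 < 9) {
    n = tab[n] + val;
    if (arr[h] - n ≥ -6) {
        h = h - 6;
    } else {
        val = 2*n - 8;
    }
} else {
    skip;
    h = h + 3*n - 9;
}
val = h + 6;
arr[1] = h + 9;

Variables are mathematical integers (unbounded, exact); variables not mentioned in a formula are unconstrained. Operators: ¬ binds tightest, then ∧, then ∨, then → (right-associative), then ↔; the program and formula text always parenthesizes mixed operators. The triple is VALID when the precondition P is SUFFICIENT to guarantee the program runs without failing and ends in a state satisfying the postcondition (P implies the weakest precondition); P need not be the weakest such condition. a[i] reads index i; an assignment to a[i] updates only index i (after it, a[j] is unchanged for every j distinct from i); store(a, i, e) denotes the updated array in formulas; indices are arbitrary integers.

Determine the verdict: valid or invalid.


Working backward. After the program, the postcondition h + 4 ≠ -3 must hold; in canonical form it is h ≠ -7.
Before arr[1] := h + 9: h ≠ -7
Before val := h + 6: h ≠ -7
Then branch requires (arr[h] ≥ tab[n] + val - 6 → h ≠ -1) ∧ ((¬(arr[h] ≥ tab[n] + val - 6)) → h ≠ -7); else branch requires h + 3*n ≠ 2.
Before the if: ((val < tab[3] → 3*h < 3*n + 10) → ((arr[h] ≥ tab[n] + val - 6 → h ≠ -1) ∧ ((¬(arr[h] ≥ tab[n] + val - 6)) → h ≠ -7))) ∧ ((¬(val < tab[3] → 3*h < 3*n + 10)) → h + 3*n ≠ 2)
The weakest precondition is ((val < tab[3] → 3*h < 3*n + 10) → ((arr[h] ≥ tab[n] + val - 6 → h ≠ -1) ∧ ((¬(arr[h] ≥ tab[n] + val - 6)) → h ≠ -7))) ∧ ((¬(val < tab[3] → 3*h < 3*n + 10)) → h + 3*n ≠ 2).
Check whether ((val < tab[3] → 3*h < 3*n + 10) → ((arr[h] ≥ tab[n] + val - 6 → h ≠ -1) ∧ ((¬(arr[h] ≥ tab[n] + val - 2)) → h ≠ -7))) ∧ ((¬(val < tab[3] → 3*h < 3*n + 10)) → h + 3*n ≠ 2) implies it.
Every state satisfying the precondition satisfies the weakest precondition: the implication holds.
Answer: valid


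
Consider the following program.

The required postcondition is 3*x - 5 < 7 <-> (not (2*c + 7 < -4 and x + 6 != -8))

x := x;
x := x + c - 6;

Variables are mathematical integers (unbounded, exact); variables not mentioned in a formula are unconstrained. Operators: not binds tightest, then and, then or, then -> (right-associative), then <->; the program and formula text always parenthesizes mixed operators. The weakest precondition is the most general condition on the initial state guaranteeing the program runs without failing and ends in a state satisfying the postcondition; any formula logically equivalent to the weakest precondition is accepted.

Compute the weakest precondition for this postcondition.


Working backward. After the program, the postcondition 3*x - 5 < 7 <-> (not (2*c + 7 < -4 and x + 6 != -8)) must hold; in canonical form it is 3*x < 12 <-> (not (2*c < -11 and x != -14)).
Before x := x + c - 6: 3*c + 3*x < 30 <-> (not (2*c < -11 and c + x != -8))
Before x := x: 3*c + 3*x < 30 <-> (not (2*c < -11 and c + x != -8))
Answer: WP = 3*c + 3*x < 30 <-> (not (2*c < -11 and c + x != -8))


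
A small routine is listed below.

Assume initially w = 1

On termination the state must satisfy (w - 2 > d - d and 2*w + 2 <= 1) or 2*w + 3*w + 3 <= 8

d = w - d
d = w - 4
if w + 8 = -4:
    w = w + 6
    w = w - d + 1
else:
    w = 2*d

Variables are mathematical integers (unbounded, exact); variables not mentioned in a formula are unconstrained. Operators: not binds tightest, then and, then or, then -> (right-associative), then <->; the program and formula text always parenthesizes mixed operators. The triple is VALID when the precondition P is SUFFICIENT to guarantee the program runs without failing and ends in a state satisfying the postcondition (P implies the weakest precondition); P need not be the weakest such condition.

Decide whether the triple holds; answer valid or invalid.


Working backward. After the program, the postcondition (w - 2 > d - d and 2*w + 2 <= 1) or 2*w + 3*w + 3 <= 8 must hold; in canonical form it is (w > 2 and 2*w <= -1) or 5*w <= 5.
Then branch requires (w > d - 5 and 2*w <= 2*d - 15) or 5*w <= 5*d - 30; else branch requires (2*d > 2 and 4*d <= -1) or 10*d <= 5.
Before the if: (w = -12 -> ((w > d - 5 and 2*w <= 2*d - 15) or 5*w <= 5*d - 30)) and ((not (w = -12)) -> ((2*d > 2 and 4*d <= -1) or 10*d <= 5))
Before d := w - 4: (not (w = -12)) and ((not (w = -12)) -> ((2*w > 10 and 4*w <= 15) or 10*w <= 45))
Before d := w - d: (not (w = -12)) and ((not (w = -12)) -> ((2*w > 10 and 4*w <= 15) or 10*w <= 45))
The weakest precondition is (not (w = -12)) and ((not (w = -12)) -> ((2*w > 10 and 4*w <= 15) or 10*w <= 45)).
Check whether w = 1 implies it.
Every state satisfying the precondition satisfies the weakest precondition: the implication holds.
Answer: valid


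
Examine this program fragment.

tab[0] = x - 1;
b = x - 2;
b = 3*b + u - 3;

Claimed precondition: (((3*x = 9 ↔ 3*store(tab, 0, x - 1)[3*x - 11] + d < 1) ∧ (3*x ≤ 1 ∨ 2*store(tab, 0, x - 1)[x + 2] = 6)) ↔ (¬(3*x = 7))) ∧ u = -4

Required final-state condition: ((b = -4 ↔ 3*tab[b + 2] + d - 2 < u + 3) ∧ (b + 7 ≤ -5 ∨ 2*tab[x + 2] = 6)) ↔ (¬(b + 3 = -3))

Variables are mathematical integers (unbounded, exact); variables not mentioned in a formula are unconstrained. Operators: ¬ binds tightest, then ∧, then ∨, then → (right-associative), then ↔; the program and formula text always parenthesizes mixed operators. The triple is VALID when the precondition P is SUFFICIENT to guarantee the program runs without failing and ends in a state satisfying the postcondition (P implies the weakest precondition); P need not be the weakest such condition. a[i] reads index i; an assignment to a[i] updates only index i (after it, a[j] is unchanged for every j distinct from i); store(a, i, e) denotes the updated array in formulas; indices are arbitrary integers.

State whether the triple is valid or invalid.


Working backward. After the program, the postcondition ((b = -4 ↔ 3*tab[b + 2] + d - 2 < u + 3) ∧ (b + 7 ≤ -5 ∨ 2*tab[x + 2] = 6)) ↔ (¬(b + 3 = -3)) must hold; in canonical form it is ((b = -4 ↔ 3*tab[b + 2] + d < u + 5) ∧ (b ≤ -12 ∨ 2*tab[x + 2] = 6)) ↔ (¬(b = -6)).
Before b := 3*b + u - 3: ((3*b + u = -1 ↔ 3*tab[3*b + u - 1] + d < u + 5) ∧ (3*b + u ≤ -9 ∨ 2*tab[x + 2] = 6)) ↔ (¬(3*b + u = -3))
Before b := x - 2: ((u + 3*x = 5 ↔ 3*tab[u + 3*x - 7] + d < u + 5) ∧ (u + 3*x ≤ -3 ∨ 2*tab[x + 2] = 6)) ↔ (¬(u + 3*x = 3))
Before tab[0] := x - 1: ((u + 3*x = 5 ↔ 3*store(tab, 0, x - 1)[u + 3*x - 7] + d < u + 5) ∧ (u + 3*x ≤ -3 ∨ 2*store(tab, 0, x - 1)[x + 2] = 6)) ↔ (¬(u + 3*x = 3))
The weakest precondition is ((u + 3*x = 5 ↔ 3*store(tab, 0, x - 1)[u + 3*x - 7] + d < u + 5) ∧ (u + 3*x ≤ -3 ∨ 2*store(tab, 0, x - 1)[x + 2] = 6)) ↔ (¬(u + 3*x = 3)).
Check whether (((3*x = 9 ↔ 3*store(tab, 0, x - 1)[3*x - 11] + d < 1) ∧ (3*x ≤ 1 ∨ 2*store(tab, 0, x - 1)[x + 2] = 6)) ↔ (¬(3*x = 7))) ∧ u = -4 implies it.
Every state satisfying the precondition satisfies the weakest precondition: the implication holds.
Answer: valid


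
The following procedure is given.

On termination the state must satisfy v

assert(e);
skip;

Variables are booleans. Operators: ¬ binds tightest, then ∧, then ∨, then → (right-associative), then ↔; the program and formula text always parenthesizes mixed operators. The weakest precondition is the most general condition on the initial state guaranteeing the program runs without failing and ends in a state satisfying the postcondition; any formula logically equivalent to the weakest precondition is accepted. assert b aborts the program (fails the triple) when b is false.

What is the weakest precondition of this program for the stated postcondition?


Working backward. After the program, v must hold.
Before skip: v
Before assert e: e ∧ v
Answer: WP = e ∧ v


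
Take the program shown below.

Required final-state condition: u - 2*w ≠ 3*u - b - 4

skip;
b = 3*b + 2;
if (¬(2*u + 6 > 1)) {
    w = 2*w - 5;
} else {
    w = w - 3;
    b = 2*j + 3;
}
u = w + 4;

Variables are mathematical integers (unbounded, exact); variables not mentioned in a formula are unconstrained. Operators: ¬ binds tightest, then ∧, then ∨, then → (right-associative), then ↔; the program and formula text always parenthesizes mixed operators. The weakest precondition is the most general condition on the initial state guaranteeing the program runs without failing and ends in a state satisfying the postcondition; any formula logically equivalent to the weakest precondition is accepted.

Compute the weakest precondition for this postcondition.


Working backward. After the program, the postcondition u - 2*w ≠ 3*u - b - 4 must hold; in canonical form it is b ≠ 2*u + 2*w - 4.
Before u := w + 4: b ≠ 4*w + 4
Then branch requires b ≠ 8*w - 16; else branch requires 2*j ≠ 4*w - 11.
Before the if: ((¬(2*u > -5)) → b ≠ 8*w - 16) ∧ (2*u > -5 → 2*j ≠ 4*w - 11)
Before b := 3*b + 2: ((¬(2*u > -5)) → 3*b ≠ 8*w - 18) ∧ (2*u > -5 → 2*j ≠ 4*w - 11)
Before skip: ((¬(2*u > -5)) → 3*b ≠ 8*w - 18) ∧ (2*u > -5 → 2*j ≠ 4*w - 11)
Answer: WP = ((¬(2*u > -5)) → 3*b ≠ 8*w - 18) ∧ (2*u > -5 → 2*j ≠ 4*w - 11)


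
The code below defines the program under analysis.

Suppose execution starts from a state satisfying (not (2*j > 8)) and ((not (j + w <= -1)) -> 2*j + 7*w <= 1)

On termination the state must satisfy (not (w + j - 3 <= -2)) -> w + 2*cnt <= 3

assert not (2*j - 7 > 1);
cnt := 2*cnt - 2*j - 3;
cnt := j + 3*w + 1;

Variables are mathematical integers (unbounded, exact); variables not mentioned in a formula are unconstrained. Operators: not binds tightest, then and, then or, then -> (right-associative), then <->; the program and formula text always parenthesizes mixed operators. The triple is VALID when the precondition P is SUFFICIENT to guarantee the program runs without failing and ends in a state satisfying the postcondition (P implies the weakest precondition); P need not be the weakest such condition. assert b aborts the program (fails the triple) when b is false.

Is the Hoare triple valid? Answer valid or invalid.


Working backward. After the program, the postcondition (not (w + j - 3 <= -2)) -> w + 2*cnt <= 3 must hold; in canonical form it is (not (j + w <= 1)) -> 2*cnt + w <= 3.
Before cnt := j + 3*w + 1: (not (j + w <= 1)) -> 2*j + 7*w <= 1
Before cnt := 2*cnt - 2*j - 3: (not (j + w <= 1)) -> 2*j + 7*w <= 1
Before assert not (2*j - 7 > 1): (not (2*j > 8)) and ((not (j + w <= 1)) -> 2*j + 7*w <= 1)
The weakest precondition is (not (2*j > 8)) and ((not (j + w <= 1)) -> 2*j + 7*w <= 1).
Check whether (not (2*j > 8)) and ((not (j + w <= -1)) -> 2*j + 7*w <= 1) implies it.
Every state satisfying the precondition satisfies the weakest precondition: the implication holds.
Answer: valid


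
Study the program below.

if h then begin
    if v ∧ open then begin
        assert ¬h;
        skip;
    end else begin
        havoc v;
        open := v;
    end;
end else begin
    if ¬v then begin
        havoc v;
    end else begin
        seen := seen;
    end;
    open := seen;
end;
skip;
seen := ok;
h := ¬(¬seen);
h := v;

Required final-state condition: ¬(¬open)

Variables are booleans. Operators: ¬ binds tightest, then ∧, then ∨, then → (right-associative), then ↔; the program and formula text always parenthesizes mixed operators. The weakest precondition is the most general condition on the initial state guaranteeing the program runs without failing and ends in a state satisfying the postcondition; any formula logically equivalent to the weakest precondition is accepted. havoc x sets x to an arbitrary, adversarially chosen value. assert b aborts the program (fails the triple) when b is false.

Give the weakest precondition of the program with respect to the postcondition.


Working backward. After the program, the postcondition ¬(¬open) must hold; in canonical form it is open.
Before h := v: open
Before h := ¬(¬seen): open
Before seen := ok: open
Before skip: open
Then branch requires ((v ∧ open) → ((¬h) ∧ open)) ∧ v ∧ open; else branch requires ((¬v) → seen) ∧ (v → seen).
Before the if: (h → (((v ∧ open) → ((¬h) ∧ open)) ∧ v ∧ open)) ∧ ((¬h) → (((¬v) → seen) ∧ (v → seen)))
Answer: WP = (h → (((v ∧ open) → ((¬h) ∧ open)) ∧ v ∧ open)) ∧ ((¬h) → (((¬v) → seen) ∧ (v → seen)))


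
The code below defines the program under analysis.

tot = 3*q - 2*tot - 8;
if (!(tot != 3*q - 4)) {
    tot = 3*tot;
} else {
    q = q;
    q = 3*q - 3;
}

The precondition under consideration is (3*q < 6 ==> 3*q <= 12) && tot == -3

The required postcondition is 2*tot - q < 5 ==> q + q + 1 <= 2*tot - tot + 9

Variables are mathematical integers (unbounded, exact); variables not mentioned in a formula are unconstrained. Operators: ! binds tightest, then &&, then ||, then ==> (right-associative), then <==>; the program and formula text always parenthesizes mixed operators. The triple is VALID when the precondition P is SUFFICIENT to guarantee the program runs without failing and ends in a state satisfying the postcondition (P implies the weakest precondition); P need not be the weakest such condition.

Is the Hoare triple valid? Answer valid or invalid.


Working backward. After the program, the postcondition 2*tot - q < 5 ==> q + q + 1 <= 2*tot - tot + 9 must hold; in canonical form it is 2*tot < q + 5 ==> 2*q <= tot + 8.
Then branch requires 6*tot < q + 5 ==> 2*q <= 3*tot + 8; else branch requires 2*tot < 3*q + 2 ==> 6*q <= tot + 14.
Before the if: ((!(tot != 3*q - 4)) ==> (6*tot < q + 5 ==> 2*q <= 3*tot + 8)) && (tot != 3*q - 4 ==> (2*tot < 3*q + 2 ==> 6*q <= tot + 14))
Before tot := 3*q - 2*tot - 8: ((!(2*tot != -4)) ==> (17*q < 12*tot + 53 ==> 6*tot <= 7*q - 16)) && (2*tot != -4 ==> (3*q < 4*tot + 18 ==> 3*q + 2*tot <= 6))
The weakest precondition is ((!(2*tot != -4)) ==> (17*q < 12*tot + 53 ==> 6*tot <= 7*q - 16)) && (2*tot != -4 ==> (3*q < 4*tot + 18 ==> 3*q + 2*tot <= 6)).
Check whether (3*q < 6 ==> 3*q <= 12) && tot == -3 implies it.
Every state satisfying the precondition satisfies the weakest precondition: the implication holds.
Answer: valid


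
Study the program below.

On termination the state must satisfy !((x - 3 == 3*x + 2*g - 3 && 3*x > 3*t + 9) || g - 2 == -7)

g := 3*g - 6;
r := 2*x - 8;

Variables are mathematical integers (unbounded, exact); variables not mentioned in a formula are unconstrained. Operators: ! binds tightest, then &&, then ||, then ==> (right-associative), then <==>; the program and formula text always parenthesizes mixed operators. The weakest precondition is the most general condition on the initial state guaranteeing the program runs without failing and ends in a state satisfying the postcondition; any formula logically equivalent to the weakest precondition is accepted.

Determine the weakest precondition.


Working backward. After the program, the postcondition !((x - 3 == 3*x + 2*g - 3 && 3*x > 3*t + 9) || g - 2 == -7) must hold; in canonical form it is !((2*g + 2*x == 0 && 3*x > 3*t + 9) || g == -5).
Before r := 2*x - 8: !((2*g + 2*x == 0 && 3*x > 3*t + 9) || g == -5)
Before g := 3*g - 6: !((6*g + 2*x == 12 && 3*x > 3*t + 9) || 3*g == 1)
Answer: WP = !((6*g + 2*x == 12 && 3*x > 3*t + 9) || 3*g == 1)


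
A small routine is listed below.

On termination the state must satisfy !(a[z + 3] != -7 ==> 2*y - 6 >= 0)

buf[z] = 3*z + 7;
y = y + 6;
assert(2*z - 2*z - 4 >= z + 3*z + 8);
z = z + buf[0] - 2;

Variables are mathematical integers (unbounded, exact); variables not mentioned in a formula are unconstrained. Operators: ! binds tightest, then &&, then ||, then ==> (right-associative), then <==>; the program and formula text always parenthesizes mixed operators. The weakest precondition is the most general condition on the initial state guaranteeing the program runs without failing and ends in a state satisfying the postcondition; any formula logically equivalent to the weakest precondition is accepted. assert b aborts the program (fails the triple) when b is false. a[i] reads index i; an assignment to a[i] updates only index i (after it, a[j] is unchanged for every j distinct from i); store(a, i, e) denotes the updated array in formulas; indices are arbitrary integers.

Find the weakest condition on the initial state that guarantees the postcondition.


Working backward. After the program, the postcondition !(a[z + 3] != -7 ==> 2*y - 6 >= 0) must hold; in canonical form it is !(a[z + 3] != -7 ==> 2*y >= 6).
Before z := z + buf[0] - 2: !(a[buf[0] + z + 1] != -7 ==> 2*y >= 6)
Before assert 2*z - 2*z - 4 >= z + 3*z + 8: 4*z <= -12 && (!(a[buf[0] + z + 1] != -7 ==> 2*y >= 6))
Before y := y + 6: 4*z <= -12 && (!(a[buf[0] + z + 1] != -7 ==> 2*y >= -6))
Before buf[z] := 3*z + 7: 4*z <= -12 && (!(a[store(buf, z, 3*z + 7)[0] + z + 1] != -7 ==> 2*y >= -6))
Answer: WP = 4*z <= -12 && (!(a[store(buf, z, 3*z + 7)[0] + z + 1] != -7 ==> 2*y >= -6))


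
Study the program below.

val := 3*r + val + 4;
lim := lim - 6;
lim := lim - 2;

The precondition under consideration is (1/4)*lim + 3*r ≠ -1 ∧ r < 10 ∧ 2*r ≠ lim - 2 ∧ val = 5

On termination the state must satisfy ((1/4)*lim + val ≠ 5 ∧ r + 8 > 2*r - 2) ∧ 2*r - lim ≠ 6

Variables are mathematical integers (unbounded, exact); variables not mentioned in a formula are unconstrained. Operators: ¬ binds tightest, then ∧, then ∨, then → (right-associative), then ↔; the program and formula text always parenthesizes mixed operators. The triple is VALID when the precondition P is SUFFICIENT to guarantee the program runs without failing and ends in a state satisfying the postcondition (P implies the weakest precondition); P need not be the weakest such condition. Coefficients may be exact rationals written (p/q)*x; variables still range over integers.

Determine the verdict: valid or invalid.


Working backward. After the program, the postcondition ((1/4)*lim + val ≠ 5 ∧ r + 8 > 2*r - 2) ∧ 2*r - lim ≠ 6 must hold; in canonical form it is (1/4)*lim + val ≠ 5 ∧ r < 10 ∧ 2*r ≠ lim + 6.
Before lim := lim - 2: (1/4)*lim + val ≠ 11/2 ∧ r < 10 ∧ 2*r ≠ lim + 4
Before lim := lim - 6: (1/4)*lim + val ≠ 7 ∧ r < 10 ∧ 2*r ≠ lim - 2
Before val := 3*r + val + 4: (1/4)*lim + 3*r + val ≠ 3 ∧ r < 10 ∧ 2*r ≠ lim - 2
The weakest precondition is (1/4)*lim + 3*r + val ≠ 3 ∧ r < 10 ∧ 2*r ≠ lim - 2.
Check whether (1/4)*lim + 3*r ≠ -1 ∧ r < 10 ∧ 2*r ≠ lim - 2 ∧ val = 5 implies it.
Countermodel: at the initial state lim = -116, r = 9, val = 5, the precondition holds but the weakest precondition fails.
Answer: invalid


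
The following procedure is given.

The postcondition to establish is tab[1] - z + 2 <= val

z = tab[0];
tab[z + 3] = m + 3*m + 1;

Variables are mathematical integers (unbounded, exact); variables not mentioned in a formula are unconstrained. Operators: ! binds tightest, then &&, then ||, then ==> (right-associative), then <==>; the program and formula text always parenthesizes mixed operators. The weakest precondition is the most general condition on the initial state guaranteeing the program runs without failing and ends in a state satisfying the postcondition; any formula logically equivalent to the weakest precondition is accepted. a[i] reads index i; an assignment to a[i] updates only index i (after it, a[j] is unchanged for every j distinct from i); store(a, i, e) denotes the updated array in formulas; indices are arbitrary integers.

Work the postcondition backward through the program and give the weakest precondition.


Working backward. After the program, the postcondition tab[1] - z + 2 <= val must hold; in canonical form it is tab[1] <= val + z - 2.
Before tab[z + 3] := m + 3*m + 1: store(tab, z + 3, 4*m + 1)[1] <= val + z - 2
Before z := tab[0]: store(tab, tab[0] + 3, 4*m + 1)[1] <= tab[0] + val - 2
Answer: WP = store(tab, tab[0] + 3, 4*m + 1)[1] <= tab[0] + val - 2


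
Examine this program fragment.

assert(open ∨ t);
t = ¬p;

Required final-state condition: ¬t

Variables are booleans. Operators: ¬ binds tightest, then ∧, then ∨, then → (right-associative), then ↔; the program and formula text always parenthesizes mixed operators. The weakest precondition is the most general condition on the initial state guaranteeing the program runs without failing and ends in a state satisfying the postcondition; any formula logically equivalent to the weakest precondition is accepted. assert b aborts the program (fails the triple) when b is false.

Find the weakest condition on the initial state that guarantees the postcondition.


Working backward. After the program, ¬t must hold.
Before t := ¬p: p
Before assert open ∨ t: (open ∨ t) ∧ p
Answer: WP = (open ∨ t) ∧ p


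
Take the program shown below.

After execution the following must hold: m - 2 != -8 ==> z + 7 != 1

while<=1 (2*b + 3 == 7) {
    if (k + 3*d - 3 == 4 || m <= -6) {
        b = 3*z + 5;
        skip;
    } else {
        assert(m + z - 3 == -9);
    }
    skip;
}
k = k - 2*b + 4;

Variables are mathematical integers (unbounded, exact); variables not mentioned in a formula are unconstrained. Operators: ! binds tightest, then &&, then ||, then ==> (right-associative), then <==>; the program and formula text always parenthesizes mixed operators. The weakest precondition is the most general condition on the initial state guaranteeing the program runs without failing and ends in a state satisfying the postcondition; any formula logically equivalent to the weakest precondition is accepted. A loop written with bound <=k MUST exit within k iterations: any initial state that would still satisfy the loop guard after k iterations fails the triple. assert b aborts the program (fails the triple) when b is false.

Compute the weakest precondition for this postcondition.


Working backward. After the program, the postcondition m - 2 != -8 ==> z + 7 != 1 must hold; in canonical form it is m != -6 ==> z != -6.
Before k := k - 2*b + 4: m != -6 ==> z != -6
Before the loop (bound <=1), unroll the exhaustion recursion (WP_0 = exit-now case; WP_j = one more guarded iteration, up to j = 1):
  WP_0: (!(2*b == 4)) && (m != -6 ==> z != -6)
  WP_1: (2*b == 4 ==> (((3*d + k == 7 || m <= -6) ==> ((!(6*z == -6)) && (m != -6 ==> z != -6))) && ((!(3*d + k == 7 || m <= -6)) ==> (m + z == -6 && (!(2*b == 4)) && (m != -6 ==> z != -6))))) && ((!(2*b == 4)) ==> (m != -6 ==> z != -6))
So before the loop: (2*b == 4 ==> (((3*d + k == 7 || m <= -6) ==> ((!(6*z == -6)) && (m != -6 ==> z != -6))) && ((!(3*d + k == 7 || m <= -6)) ==> (m + z == -6 && (!(2*b == 4)) && (m != -6 ==> z != -6))))) && ((!(2*b == 4)) ==> (m != -6 ==> z != -6))
Answer: WP = (2*b == 4 ==> (((3*d + k == 7 || m <= -6) ==> ((!(6*z == -6)) && (m != -6 ==> z != -6))) && ((!(3*d + k == 7 || m <= -6)) ==> (m + z == -6 && (!(2*b == 4)) && (m != -6 ==> z != -6))))) && ((!(2*b == 4)) ==> (m != -6 ==> z != -6))


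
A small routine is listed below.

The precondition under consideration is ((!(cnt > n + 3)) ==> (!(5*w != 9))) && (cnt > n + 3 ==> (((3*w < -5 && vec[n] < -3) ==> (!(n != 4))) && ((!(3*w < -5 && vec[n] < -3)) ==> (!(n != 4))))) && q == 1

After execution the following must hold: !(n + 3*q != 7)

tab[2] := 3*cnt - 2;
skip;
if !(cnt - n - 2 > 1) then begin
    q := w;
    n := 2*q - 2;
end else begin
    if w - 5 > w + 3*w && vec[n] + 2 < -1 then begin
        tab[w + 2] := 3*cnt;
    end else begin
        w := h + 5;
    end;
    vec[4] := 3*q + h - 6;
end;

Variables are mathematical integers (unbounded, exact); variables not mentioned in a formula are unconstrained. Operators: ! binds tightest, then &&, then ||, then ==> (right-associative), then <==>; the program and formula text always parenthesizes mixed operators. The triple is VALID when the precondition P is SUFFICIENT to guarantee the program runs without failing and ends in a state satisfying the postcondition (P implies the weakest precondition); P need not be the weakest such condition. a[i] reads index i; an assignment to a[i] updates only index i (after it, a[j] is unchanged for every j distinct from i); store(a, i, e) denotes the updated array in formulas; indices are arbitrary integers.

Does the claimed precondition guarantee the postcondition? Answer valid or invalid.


Working backward. After the program, !(n + 3*q != 7) must hold.
Then branch requires !(5*w != 9); else branch requires ((3*w < -5 && vec[n] < -3) ==> (!(n + 3*q != 7))) && ((!(3*w < -5 && vec[n] < -3)) ==> (!(n + 3*q != 7))).
Before the if: ((!(cnt > n + 3)) ==> (!(5*w != 9))) && (cnt > n + 3 ==> (((3*w < -5 && vec[n] < -3) ==> (!(n + 3*q != 7))) && ((!(3*w < -5 && vec[n] < -3)) ==> (!(n + 3*q != 7)))))
Before skip: ((!(cnt > n + 3)) ==> (!(5*w != 9))) && (cnt > n + 3 ==> (((3*w < -5 && vec[n] < -3) ==> (!(n + 3*q != 7))) && ((!(3*w < -5 && vec[n] < -3)) ==> (!(n + 3*q != 7)))))
Before tab[2] := 3*cnt - 2: ((!(cnt > n + 3)) ==> (!(5*w != 9))) && (cnt > n + 3 ==> (((3*w < -5 && vec[n] < -3) ==> (!(n + 3*q != 7))) && ((!(3*w < -5 && vec[n] < -3)) ==> (!(n + 3*q != 7)))))
The weakest precondition is ((!(cnt > n + 3)) ==> (!(5*w != 9))) && (cnt > n + 3 ==> (((3*w < -5 && vec[n] < -3) ==> (!(n + 3*q != 7))) && ((!(3*w < -5 && vec[n] < -3)) ==> (!(n + 3*q != 7))))).
Check whether ((!(cnt > n + 3)) ==> (!(5*w != 9))) && (cnt > n + 3 ==> (((3*w < -5 && vec[n] < -3) ==> (!(n != 4))) && ((!(3*w < -5 && vec[n] < -3)) ==> (!(n != 4))))) && q == 1 implies it.
Every state satisfying the precondition satisfies the weakest precondition: the implication holds.
Answer: valid


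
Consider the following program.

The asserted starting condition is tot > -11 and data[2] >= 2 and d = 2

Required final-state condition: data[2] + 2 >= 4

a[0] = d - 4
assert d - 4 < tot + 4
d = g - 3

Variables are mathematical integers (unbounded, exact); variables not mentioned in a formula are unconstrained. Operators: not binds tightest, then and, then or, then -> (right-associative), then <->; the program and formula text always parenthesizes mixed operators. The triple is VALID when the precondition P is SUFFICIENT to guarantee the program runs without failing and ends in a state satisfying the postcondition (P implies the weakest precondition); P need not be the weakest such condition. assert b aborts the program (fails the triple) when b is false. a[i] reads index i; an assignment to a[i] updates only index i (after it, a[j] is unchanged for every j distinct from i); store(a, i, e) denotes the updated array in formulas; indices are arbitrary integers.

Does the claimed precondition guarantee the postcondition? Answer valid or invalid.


Working backward. After the program, the postcondition data[2] + 2 >= 4 must hold; in canonical form it is data[2] >= 2.
Before d := g - 3: data[2] >= 2
Before assert d - 4 < tot + 4: d < tot + 8 and data[2] >= 2
Before a[0] := d - 4: d < tot + 8 and data[2] >= 2
The weakest precondition is d < tot + 8 and data[2] >= 2.
Check whether tot > -11 and data[2] >= 2 and d = 2 implies it.
Countermodel: at the initial state d = 2, data = {[2] = 2, elsewhere 2}, tot = -6, the precondition holds but the weakest precondition fails.
Answer: invalid


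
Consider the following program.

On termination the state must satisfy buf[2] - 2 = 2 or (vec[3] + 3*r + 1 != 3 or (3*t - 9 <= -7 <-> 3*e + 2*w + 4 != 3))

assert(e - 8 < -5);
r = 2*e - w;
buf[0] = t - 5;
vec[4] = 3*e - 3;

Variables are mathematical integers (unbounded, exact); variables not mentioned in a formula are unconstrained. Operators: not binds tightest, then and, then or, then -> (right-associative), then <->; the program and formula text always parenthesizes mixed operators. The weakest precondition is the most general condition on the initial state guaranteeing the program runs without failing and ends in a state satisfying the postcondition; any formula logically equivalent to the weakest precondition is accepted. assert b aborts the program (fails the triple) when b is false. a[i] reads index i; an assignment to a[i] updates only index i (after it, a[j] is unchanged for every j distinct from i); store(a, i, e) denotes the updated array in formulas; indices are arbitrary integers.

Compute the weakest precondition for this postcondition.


Working backward. After the program, the postcondition buf[2] - 2 = 2 or (vec[3] + 3*r + 1 != 3 or (3*t - 9 <= -7 <-> 3*e + 2*w + 4 != 3)) must hold; in canonical form it is buf[2] = 4 or vec[3] + 3*r != 2 or (3*t <= 2 <-> 3*e + 2*w != -1).
Before vec[4] := 3*e - 3: buf[2] = 4 or vec[3] + 3*r != 2 or (3*t <= 2 <-> 3*e + 2*w != -1)
Before buf[0] := t - 5: buf[2] = 4 or vec[3] + 3*r != 2 or (3*t <= 2 <-> 3*e + 2*w != -1)
Before r := 2*e - w: buf[2] = 4 or vec[3] + 6*e != 3*w + 2 or (3*t <= 2 <-> 3*e + 2*w != -1)
Before assert e - 8 < -5: e < 3 and (buf[2] = 4 or vec[3] + 6*e != 3*w + 2 or (3*t <= 2 <-> 3*e + 2*w != -1))
Answer: WP = e < 3 and (buf[2] = 4 or vec[3] + 6*e != 3*w + 2 or (3*t <= 2 <-> 3*e + 2*w != -1))


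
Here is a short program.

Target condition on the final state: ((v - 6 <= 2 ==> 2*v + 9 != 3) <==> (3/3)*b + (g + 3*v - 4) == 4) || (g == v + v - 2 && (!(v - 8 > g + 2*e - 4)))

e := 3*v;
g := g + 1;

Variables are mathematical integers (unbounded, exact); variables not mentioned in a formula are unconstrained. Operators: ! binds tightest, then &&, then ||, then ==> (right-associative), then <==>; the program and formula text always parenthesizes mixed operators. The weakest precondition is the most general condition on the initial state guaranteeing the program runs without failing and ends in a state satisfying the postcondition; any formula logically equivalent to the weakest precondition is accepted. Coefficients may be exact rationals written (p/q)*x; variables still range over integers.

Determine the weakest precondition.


Working backward. After the program, the postcondition ((v - 6 <= 2 ==> 2*v + 9 != 3) <==> (3/3)*b + (g + 3*v - 4) == 4) || (g == v + v - 2 && (!(v - 8 > g + 2*e - 4))) must hold; in canonical form it is ((v <= 8 ==> 2*v != -6) <==> b + g + 3*v == 8) || (g == 2*v - 2 && (!(v > 2*e + g + 4))).
Before g := g + 1: ((v <= 8 ==> 2*v != -6) <==> b + g + 3*v == 7) || (g == 2*v - 3 && (!(v > 2*e + g + 5)))
Before e := 3*v: ((v <= 8 ==> 2*v != -6) <==> b + g + 3*v == 7) || (g == 2*v - 3 && (!(g + 5*v < -5)))
Answer: WP = ((v <= 8 ==> 2*v != -6) <==> b + g + 3*v == 7) || (g == 2*v - 3 && (!(g + 5*v < -5)))


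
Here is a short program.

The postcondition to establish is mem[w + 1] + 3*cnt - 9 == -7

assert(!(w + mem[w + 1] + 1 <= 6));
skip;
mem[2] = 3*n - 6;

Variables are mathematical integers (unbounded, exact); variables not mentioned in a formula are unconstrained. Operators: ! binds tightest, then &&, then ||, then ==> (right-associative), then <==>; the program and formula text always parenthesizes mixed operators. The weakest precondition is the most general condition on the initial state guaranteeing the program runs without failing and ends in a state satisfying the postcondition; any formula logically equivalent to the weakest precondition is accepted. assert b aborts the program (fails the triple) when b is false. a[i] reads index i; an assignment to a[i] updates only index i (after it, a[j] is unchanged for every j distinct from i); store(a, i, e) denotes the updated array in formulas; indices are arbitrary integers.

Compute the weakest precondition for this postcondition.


Working backward. After the program, the postcondition mem[w + 1] + 3*cnt - 9 == -7 must hold; in canonical form it is mem[w + 1] + 3*cnt == 2.
Before mem[2] := 3*n - 6: store(mem, 2, 3*n - 6)[w + 1] + 3*cnt == 2
Before skip: store(mem, 2, 3*n - 6)[w + 1] + 3*cnt == 2
Before assert !(w + mem[w + 1] + 1 <= 6): (!(mem[w + 1] + w <= 5)) && store(mem, 2, 3*n - 6)[w + 1] + 3*cnt == 2
Answer: WP = (!(mem[w + 1] + w <= 5)) && store(mem, 2, 3*n - 6)[w + 1] + 3*cnt == 2


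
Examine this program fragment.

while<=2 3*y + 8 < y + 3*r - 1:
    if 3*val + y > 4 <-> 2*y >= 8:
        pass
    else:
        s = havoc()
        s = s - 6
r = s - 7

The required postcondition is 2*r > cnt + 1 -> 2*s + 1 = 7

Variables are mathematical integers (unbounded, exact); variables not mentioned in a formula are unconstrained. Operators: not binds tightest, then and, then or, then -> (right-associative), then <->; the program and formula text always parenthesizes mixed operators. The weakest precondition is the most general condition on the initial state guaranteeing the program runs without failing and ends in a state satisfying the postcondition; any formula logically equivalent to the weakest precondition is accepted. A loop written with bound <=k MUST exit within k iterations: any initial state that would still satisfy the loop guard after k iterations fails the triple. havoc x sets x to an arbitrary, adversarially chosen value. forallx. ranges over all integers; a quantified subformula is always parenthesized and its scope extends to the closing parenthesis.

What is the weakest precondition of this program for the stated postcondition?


Working backward. After the program, the postcondition 2*r > cnt + 1 -> 2*s + 1 = 7 must hold; in canonical form it is 2*r > cnt + 1 -> 2*s = 6.
Before r := s - 7: 2*s > cnt + 15 -> 2*s = 6
Before the loop (bound <=2), unroll the exhaustion recursion (WP_0 = exit-now case; WP_j = one more guarded iteration, up to j = 2):
  WP_0: (not (2*y < 3*r - 9)) and (2*s > cnt + 15 -> 2*s = 6)
  WP_1: (2*y < 3*r - 9 -> (((3*val + y > 4 <-> 2*y >= 8) -> ((not (2*y < 3*r - 9)) and (2*s > cnt + 15 -> 2*s = 6))) and ((not (3*val + y > 4 <-> 2*y >= 8)) -> (forall s_1. ((not (2*y < 3*r - 9)) and (2*s_1 > cnt + 27 -> 2*s_1 = 18)))))) and ((not (2*y < 3*r - 9)) -> (2*s > cnt + 15 -> 2*s = 6))
  WP_2: (2*y < 3*r - 9 -> (((3*val + y > 4 <-> 2*y >= 8) -> ((2*y < 3*r - 9 -> (((3*val + y > 4 <-> 2*y >= 8) -> ((not (2*y < 3*r - 9)) and (2*s > cnt + 15 -> 2*s = 6))) and ((not (3*val + y > 4 <-> 2*y >= 8)) -> (forall s_1. ((not (2*y < 3*r - 9)) and (2*s_1 > cnt + 27 -> 2*s_1 = 18)))))) and ((not (2*y < 3*r - 9)) -> (2*s > cnt + 15 -> 2*s = 6)))) and ((not (3*val + y > 4 <-> 2*y >= 8)) -> (forall s_2. ((2*y < 3*r - 9 -> (((3*val + y > 4 <-> 2*y >= 8) -> ((not (2*y < 3*r - 9)) and (2*s_2 > cnt + 27 -> 2*s_2 = 18))) and ((not (3*val + y > 4 <-> 2*y >= 8)) -> (forall s_1. ((not (2*y < 3*r - 9)) and (2*s_1 > cnt + 27 -> 2*s_1 = 18)))))) and ((not (2*y < 3*r - 9)) -> (2*s_2 > cnt + 27 -> 2*s_2 = 18))))))) and ((not (2*y < 3*r - 9)) -> (2*s > cnt + 15 -> 2*s = 6))
So before the loop: (2*y < 3*r - 9 -> (((3*val + y > 4 <-> 2*y >= 8) -> ((2*y < 3*r - 9 -> (((3*val + y > 4 <-> 2*y >= 8) -> ((not (2*y < 3*r - 9)) and (2*s > cnt + 15 -> 2*s = 6))) and ((not (3*val + y > 4 <-> 2*y >= 8)) -> (forall s_1. ((not (2*y < 3*r - 9)) and (2*s_1 > cnt + 27 -> 2*s_1 = 18)))))) and ((not (2*y < 3*r - 9)) -> (2*s > cnt + 15 -> 2*s = 6)))) and ((not (3*val + y > 4 <-> 2*y >= 8)) -> (forall s_2. ((2*y < 3*r - 9 -> (((3*val + y > 4 <-> 2*y >= 8) -> ((not (2*y < 3*r - 9)) and (2*s_2 > cnt + 27 -> 2*s_2 = 18))) and ((not (3*val + y > 4 <-> 2*y >= 8)) -> (forall s_1. ((not (2*y < 3*r - 9)) and (2*s_1 > cnt + 27 -> 2*s_1 = 18)))))) and ((not (2*y < 3*r - 9)) -> (2*s_2 > cnt + 27 -> 2*s_2 = 18))))))) and ((not (2*y < 3*r - 9)) -> (2*s > cnt + 15 -> 2*s = 6))
Answer: WP = (2*y < 3*r - 9 -> (((3*val + y > 4 <-> 2*y >= 8) -> ((2*y < 3*r - 9 -> (((3*val + y > 4 <-> 2*y >= 8) -> ((not (2*y < 3*r - 9)) and (2*s > cnt + 15 -> 2*s = 6))) and ((not (3*val + y > 4 <-> 2*y >= 8)) -> (forall s_1. ((not (2*y < 3*r - 9)) and (2*s_1 > cnt + 27 -> 2*s_1 = 18)))))) and ((not (2*y < 3*r - 9)) -> (2*s > cnt + 15 -> 2*s = 6)))) and ((not (3*val + y > 4 <-> 2*y >= 8)) -> (forall s_2. ((2*y < 3*r - 9 -> (((3*val + y > 4 <-> 2*y >= 8) -> ((not (2*y < 3*r - 9)) and (2*s_2 > cnt + 27 -> 2*s_2 = 18))) and ((not (3*val + y > 4 <-> 2*y >= 8)) -> (forall s_1. ((not (2*y < 3*r - 9)) and (2*s_1 > cnt + 27 -> 2*s_1 = 18)))))) and ((not (2*y < 3*r - 9)) -> (2*s_2 > cnt + 27 -> 2*s_2 = 18))))))) and ((not (2*y < 3*r - 9)) -> (2*s > cnt + 15 -> 2*s = 6))


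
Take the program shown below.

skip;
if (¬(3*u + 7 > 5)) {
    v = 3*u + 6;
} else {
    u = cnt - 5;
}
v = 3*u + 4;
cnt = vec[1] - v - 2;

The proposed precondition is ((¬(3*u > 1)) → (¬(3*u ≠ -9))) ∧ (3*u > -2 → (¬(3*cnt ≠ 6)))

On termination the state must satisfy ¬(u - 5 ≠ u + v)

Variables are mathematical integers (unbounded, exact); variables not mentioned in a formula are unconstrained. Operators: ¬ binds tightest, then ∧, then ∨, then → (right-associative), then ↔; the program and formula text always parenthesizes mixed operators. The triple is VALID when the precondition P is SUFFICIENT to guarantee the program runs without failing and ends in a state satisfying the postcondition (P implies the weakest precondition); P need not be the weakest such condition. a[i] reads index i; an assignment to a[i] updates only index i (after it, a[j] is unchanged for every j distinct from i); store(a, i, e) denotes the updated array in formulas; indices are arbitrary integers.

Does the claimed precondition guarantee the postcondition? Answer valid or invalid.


Working backward. After the program, the postcondition ¬(u - 5 ≠ u + v) must hold; in canonical form it is ¬(v ≠ -5).
Before cnt := vec[1] - v - 2: ¬(v ≠ -5)
Before v := 3*u + 4: ¬(3*u ≠ -9)
Then branch requires ¬(3*u ≠ -9); else branch requires ¬(3*cnt ≠ 6).
Before the if: ((¬(3*u > -2)) → (¬(3*u ≠ -9))) ∧ (3*u > -2 → (¬(3*cnt ≠ 6)))
Before skip: ((¬(3*u > -2)) → (¬(3*u ≠ -9))) ∧ (3*u > -2 → (¬(3*cnt ≠ 6)))
The weakest precondition is ((¬(3*u > -2)) → (¬(3*u ≠ -9))) ∧ (3*u > -2 → (¬(3*cnt ≠ 6))).
Check whether ((¬(3*u > 1)) → (¬(3*u ≠ -9))) ∧ (3*u > -2 → (¬(3*cnt ≠ 6))) implies it.
Every state satisfying the precondition satisfies the weakest precondition: the implication holds.
Answer: valid


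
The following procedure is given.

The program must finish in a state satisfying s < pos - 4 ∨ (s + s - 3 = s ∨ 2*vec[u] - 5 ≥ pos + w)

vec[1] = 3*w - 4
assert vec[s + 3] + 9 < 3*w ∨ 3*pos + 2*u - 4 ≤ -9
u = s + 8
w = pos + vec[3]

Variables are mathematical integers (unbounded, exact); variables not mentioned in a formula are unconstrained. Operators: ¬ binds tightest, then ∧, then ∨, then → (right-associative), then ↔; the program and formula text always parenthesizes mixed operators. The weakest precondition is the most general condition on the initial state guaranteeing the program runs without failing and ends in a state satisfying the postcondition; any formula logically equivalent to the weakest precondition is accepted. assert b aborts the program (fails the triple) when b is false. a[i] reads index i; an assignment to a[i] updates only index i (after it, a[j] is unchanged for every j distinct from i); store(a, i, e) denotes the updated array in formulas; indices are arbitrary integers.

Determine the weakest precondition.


Working backward. After the program, the postcondition s < pos - 4 ∨ (s + s - 3 = s ∨ 2*vec[u] - 5 ≥ pos + w) must hold; in canonical form it is s < pos - 4 ∨ s = 3 ∨ 2*vec[u] ≥ pos + w + 5.
Before w := pos + vec[3]: s < pos - 4 ∨ s = 3 ∨ 2*vec[u] ≥ vec[3] + 2*pos + 5
Before u := s + 8: s < pos - 4 ∨ s = 3 ∨ 2*vec[s + 8] ≥ vec[3] + 2*pos + 5
Before assert vec[s + 3] + 9 < 3*w ∨ 3*pos + 2*u - 4 ≤ -9: (vec[s + 3] < 3*w - 9 ∨ 3*pos + 2*u ≤ -5) ∧ (s < pos - 4 ∨ s = 3 ∨ 2*vec[s + 8] ≥ vec[3] + 2*pos + 5)
Before vec[1] := 3*w - 4: (store(vec, 1, 3*w - 4)[s + 3] < 3*w - 9 ∨ 3*pos + 2*u ≤ -5) ∧ (s < pos - 4 ∨ s = 3 ∨ 2*store(vec, 1, 3*w - 4)[s + 8] ≥ vec[3] + 2*pos + 5)
Answer: WP = (store(vec, 1, 3*w - 4)[s + 3] < 3*w - 9 ∨ 3*pos + 2*u ≤ -5) ∧ (s < pos - 4 ∨ s = 3 ∨ 2*store(vec, 1, 3*w - 4)[s + 8] ≥ vec[3] + 2*pos + 5)
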